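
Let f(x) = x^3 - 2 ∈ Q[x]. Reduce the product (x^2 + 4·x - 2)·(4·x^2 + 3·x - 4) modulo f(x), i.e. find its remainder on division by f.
a · b ≡ 46 - 14·x (mod f(x))

First multiply in Q[x] without reducing: a · b = 4·x^4 + 19·x^3 - 22·x + 8. Now divide by f(x) = x^3 - 2, eliminating the leading term at each step:
  leading term 4·x^4: subtract (4·x)·f(x) = 4·x^4 - 8·x, leaving 19·x^3 - 14·x + 8
  leading term 19·x^3: subtract (19)·f(x) = 19·x^3 - 38, leaving 46 - 14·x
The degree is now < 3, so this is the remainder. Hence a · b ≡ 46 - 14·x in Q[x]/(f).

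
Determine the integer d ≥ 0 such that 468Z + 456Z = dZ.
In the PID Z, (a, b) is generated by gcd(a, b). Compute gcd(468, 456) with the extended Euclidean algorithm, tracking rows (r, s, t) with s·468 + t·456 = r:
  row A: (468, 1, 0)   [1·468 + 0·456 = 468]
  row B: (456, 0, 1)   [0·468 + 1·456 = 456]
  468 = 1·456 + 12   → row C = row A − 1·row B = (12, 1, −1)   [check: 1·468 − 1·456 = 12]
  456 = 38·12 + 0   → remainder 0, stop. gcd = 12 (last nonzero row C).
So gcd(468, 456) = 12, with Bézout identity 1·468 − 1·456 = 12. Containment (⊇): the Bézout identity exhibits 12 as an element of (468, 456), giving (12) ⊆ (468, 456). Containment (⊆): since 12 | 468 and 12 | 456 (468 = 12·39, 456 = 12·38), every Z-linear combination of 468 and 456 is divisible by 12, so (468, 456) ⊆ (12). Therefore (468, 456) = (12), d = 12.

Final answer: (468, 456) = (12); d = 12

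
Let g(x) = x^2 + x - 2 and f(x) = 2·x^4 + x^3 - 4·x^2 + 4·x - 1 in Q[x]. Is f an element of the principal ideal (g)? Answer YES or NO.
In Q[x] the ideal (g) consists of all multiples of g, so f ∈ (g) iff g | f, i.e. iff the remainder of f on division by g is 0. Divide f by g (g is monic, so eliminate the leading term of the running remainder at each step):
  leading term 2·x^4: subtract (2·x^2)·g(x) = 2·x^4 + 2·x^3 - 4·x^2, leaving -x^3 + 4·x - 1
  leading term -x^3: subtract (-x)·g(x) = -x^3 - x^2 + 2·x, leaving x^2 + 2·x - 1
  leading term x^2: subtract (1)·g(x) = x^2 + x - 2, leaving x + 1
The remainder r(x) = x + 1 ≠ 0 (and deg r < deg g), so g ∤ f, i.e. f ∉ (g).

Final answer: NO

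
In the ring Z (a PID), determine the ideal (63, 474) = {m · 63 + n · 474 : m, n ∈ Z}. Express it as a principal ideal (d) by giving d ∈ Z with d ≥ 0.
In the PID Z, (a, b) is generated by gcd(a, b). Compute gcd(474, 63) with the extended Euclidean algorithm, tracking rows (r, s, t) with s·474 + t·63 = r:
  row A: (474, 1, 0)   [1·474 + 0·63 = 474]
  row B: (63, 0, 1)   [0·474 + 1·63 = 63]
  474 = 7·63 + 33   → row C = row A − 7·row B = (33, 1, −7)   [check: 1·474 − 7·63 = 33]
  63 = 1·33 + 30   → row D = row B − 1·row C = (30, −1, 8)   [check: −1·474 + 8·63 = 30]
  33 = 1·30 + 3   → row E = row C − 1·row D = (3, 2, −15)   [check: 2·474 − 15·63 = 3]
  30 = 10·3 + 0   → remainder 0, stop. gcd = 3 (last nonzero row E).
So gcd(63, 474) = 3, with Bézout identity 2·474 − 15·63 = 3. Containment (⊇): the Bézout identity exhibits 3 as an element of (63, 474), giving (3) ⊆ (63, 474). Containment (⊆): since 3 | 63 and 3 | 474 (63 = 3·21, 474 = 3·158), every Z-linear combination of 63 and 474 is divisible by 3, so (63, 474) ⊆ (3). Therefore (63, 474) = (3), d = 3.

Final answer: (63, 474) = (3); d = 3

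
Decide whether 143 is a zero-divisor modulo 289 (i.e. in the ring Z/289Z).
NO

gcd(143, 289) = 1, so 143 is a unit in Z/289Z (it has a multiplicative inverse). A unit cannot be a zero-divisor: if 143·b ≡ 0 then multiplying both sides by 143^(−1) gives b ≡ 0. So 143 is not a zero-divisor.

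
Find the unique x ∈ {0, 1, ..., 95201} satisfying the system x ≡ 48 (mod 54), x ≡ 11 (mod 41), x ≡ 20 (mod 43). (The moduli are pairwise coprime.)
The moduli 54, 41, 43 are pairwise coprime, so by the CRT there is a unique solution mod 54·41·43 = 95202.
Solve by successive substitution. Start with x ≡ 48 (mod 54).
  Combine with x ≡ 11 (mod 41): write x = 48 + 54·t and require 48 + 54·t ≡ 11 (mod 41), i.e. 54·t ≡ 11 − 48 ≡ 4 (mod 41). Since 54^(−1) ≡ 19 (mod 41) (54 ≡ 13 (mod 41)), t ≡ 19·4 ≡ 35 (mod 41). So x ≡ 48 + 54·35 = 1938 (mod 2214).
  Combine with x ≡ 20 (mod 43): write x = 1938 + 2214·t and require 1938 + 2214·t ≡ 20 (mod 43), i.e. 2214·t ≡ 20 − 1938 ≡ 17 (mod 43). Since 2214^(−1) ≡ 41 (mod 43) (2214 ≡ 21 (mod 43)), t ≡ 41·17 ≡ 9 (mod 43). So x ≡ 1938 + 2214·9 = 21864 (mod 95202).
Unique solution in [0, 95202): x = 21864.

Final answer: x ≡ 21864 (mod 95202); the representative in [0, 95202) is 21864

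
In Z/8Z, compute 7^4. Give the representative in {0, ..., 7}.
1

Use repeated squaring. Binary(4) = 100. Walk through the bits of the exponent 4 left-to-right: at each bit after the leading one, square the running value, then multiply by 7 if the bit is 1 (always reducing mod 8):
  bit 1 = 1 (leading): start with 7.
  bit 2 = 0: square 7^2 = 49 ≡ 1 (mod 8).
  bit 3 = 0: square 1^2 = 1 (mod 8).
Final value: 7^4 ≡ 1 (mod 8).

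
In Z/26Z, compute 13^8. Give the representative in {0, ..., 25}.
Use repeated squaring. Binary(8) = 1000. Walk through the bits of the exponent 8 left-to-right: at each bit after the leading one, square the running value, then multiply by 13 if the bit is 1 (always reducing mod 26):
  bit 1 = 1 (leading): start with 13.
  bit 2 = 0: square 13^2 = 169 ≡ 13 (mod 26).
  bit 3 = 0: square 13^2 = 169 ≡ 13 (mod 26).
  bit 4 = 0: square 13^2 = 169 ≡ 13 (mod 26).
Final value: 13^8 ≡ 13 (mod 26).

Final answer: 13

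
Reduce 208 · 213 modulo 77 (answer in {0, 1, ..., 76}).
Reduce the factors first: 208 ≡ 54, 213 ≡ 59 (mod 77), so 208 · 213 ≡ 54 · 59 (mod 77). 54 · 59 = 3186. Dividing by 77: 3186 = 41·77 + 29. So (208 · 213) mod 77 = 29.

Final answer: 29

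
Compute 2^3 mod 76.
Use repeated squaring. Binary(3) = 11. Walk through the bits of the exponent 3 left-to-right: at each bit after the leading one, square the running value, then multiply by 2 if the bit is 1 (always reducing mod 76):
  bit 1 = 1 (leading): start with 2.
  bit 2 = 1: square 2^2 = 4; bit is 1, so multiply 4·2 = 8 (mod 76).
Final value: 2^3 ≡ 8 (mod 76).

Final answer: 8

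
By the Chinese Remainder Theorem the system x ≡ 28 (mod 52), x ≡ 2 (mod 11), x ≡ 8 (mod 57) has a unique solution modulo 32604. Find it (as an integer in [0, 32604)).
x ≡ 18020 (mod 32604); the representative in [0, 32604) is 18020

The moduli 52, 11, 57 are pairwise coprime, so by the CRT there is a unique solution mod 52·11·57 = 32604.
Solve by successive substitution. Start with x ≡ 28 (mod 52).
  Combine with x ≡ 2 (mod 11): write x = 28 + 52·t and require 28 + 52·t ≡ 2 (mod 11), i.e. 52·t ≡ 2 − 28 ≡ 7 (mod 11). Since 52^(−1) ≡ 7 (mod 11) (52 ≡ 8 (mod 11)), t ≡ 7·7 ≡ 5 (mod 11). So x ≡ 28 + 52·5 = 288 (mod 572).
  Combine with x ≡ 8 (mod 57): write x = 288 + 572·t and require 288 + 572·t ≡ 8 (mod 57), i.e. 572·t ≡ 8 − 288 ≡ 5 (mod 57). Since 572^(−1) ≡ 29 (mod 57) (572 ≡ 2 (mod 57)), t ≡ 29·5 ≡ 31 (mod 57). So x ≡ 288 + 572·31 = 18020 (mod 32604).
Unique solution in [0, 32604): x = 18020.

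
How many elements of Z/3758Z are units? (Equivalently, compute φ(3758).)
An element a ∈ Z/3758Z is a unit iff gcd(a, 3758) = 1, so the number of units is φ(3758). φ is multiplicative, with φ(p^e) = p^e − p^(e−1). Factorise 3758 = 2 · 1879. Then
  φ(3758) = (2 − 1) · (1879 − 1) = 1 · 1878 = 1878.

Final answer: Z/3758Z has φ(3758) = 1878 units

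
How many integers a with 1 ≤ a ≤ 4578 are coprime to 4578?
1296

The number of a ∈ {1, ..., 4578} with gcd(a, 4578) = 1 is by definition Euler's totient φ(4578). φ is multiplicative, with φ(p^e) = p^e − p^(e−1). Factorise 4578 = 2 · 3 · 7 · 109. Then
  φ(4578) = (2 − 1) · (3 − 1) · (7 − 1) · (109 − 1) = 1 · 2 · 6 · 108 = 1296.
So there are 1296 such integers.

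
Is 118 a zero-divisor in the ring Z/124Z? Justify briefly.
YES

gcd(118, 124) = 2 > 1, so 118 is not a unit in Z/124Z. In Z/nZ every nonzero non-unit is a zero-divisor: explicitly, take b = 124/gcd = 62 ≠ 0 (mod 124); then 118·62 = 7316 = 59·124, i.e. 118·62 ≡ 0 (mod 124). So 118 is a zero-divisor.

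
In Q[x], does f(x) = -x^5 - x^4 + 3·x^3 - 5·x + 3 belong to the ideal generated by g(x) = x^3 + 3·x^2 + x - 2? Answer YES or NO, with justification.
In Q[x] the ideal (g) consists of all multiples of g, so f ∈ (g) iff g | f, i.e. iff the remainder of f on division by g is 0. Divide f by g (g is monic, so eliminate the leading term of the running remainder at each step):
  leading term -x^5: subtract (-x^2)·g(x) = -x^5 - 3·x^4 - x^3 + 2·x^2, leaving 2·x^4 + 4·x^3 - 2·x^2 - 5·x + 3
  leading term 2·x^4: subtract (2·x)·g(x) = 2·x^4 + 6·x^3 + 2·x^2 - 4·x, leaving -2·x^3 - 4·x^2 - x + 3
  leading term -2·x^3: subtract (-2)·g(x) = -2·x^3 - 6·x^2 - 2·x + 4, leaving 2·x^2 + x - 1
The remainder r(x) = 2·x^2 + x - 1 ≠ 0 (and deg r < deg g), so g ∤ f, i.e. f ∉ (g).

Final answer: NO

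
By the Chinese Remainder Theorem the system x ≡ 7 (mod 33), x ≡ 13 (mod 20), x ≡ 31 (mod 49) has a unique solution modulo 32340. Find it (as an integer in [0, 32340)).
x ≡ 18553 (mod 32340); the representative in [0, 32340) is 18553

The moduli 33, 20, 49 are pairwise coprime, so by the CRT there is a unique solution mod 33·20·49 = 32340.
Solve by successive substitution. Start with x ≡ 7 (mod 33).
  Combine with x ≡ 13 (mod 20): write x = 7 + 33·t and require 7 + 33·t ≡ 13 (mod 20), i.e. 33·t ≡ 13 − 7 ≡ 6 (mod 20). Since 33^(−1) ≡ 17 (mod 20) (33 ≡ 13 (mod 20)), t ≡ 17·6 ≡ 2 (mod 20). So x ≡ 7 + 33·2 = 73 (mod 660).
  Combine with x ≡ 31 (mod 49): write x = 73 + 660·t and require 73 + 660·t ≡ 31 (mod 49), i.e. 660·t ≡ 31 − 73 ≡ 7 (mod 49). Since 660^(−1) ≡ 32 (mod 49) (660 ≡ 23 (mod 49)), t ≡ 32·7 ≡ 28 (mod 49). So x ≡ 73 + 660·28 = 18553 (mod 32340).
Unique solution in [0, 32340): x = 18553.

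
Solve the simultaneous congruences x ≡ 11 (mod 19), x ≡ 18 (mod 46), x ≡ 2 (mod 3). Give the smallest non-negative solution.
x ≡ 524 (mod 2622); the representative in [0, 2622) is 524

The moduli 19, 46, 3 are pairwise coprime, so by the CRT there is a unique solution mod 19·46·3 = 2622.
Solve by successive substitution. Start with x ≡ 11 (mod 19).
  Combine with x ≡ 18 (mod 46): write x = 11 + 19·t and require 11 + 19·t ≡ 18 (mod 46), i.e. 19·t ≡ 18 − 11 ≡ 7 (mod 46). Since 19^(−1) ≡ 17 (mod 46), t ≡ 17·7 ≡ 27 (mod 46). So x ≡ 11 + 19·27 = 524 (mod 874).
  Combine with x ≡ 2 (mod 3): write x = 524 + 874·t and require 524 + 874·t ≡ 2 (mod 3), i.e. 874·t ≡ 2 − 524 ≡ 0 (mod 3). Since 874^(−1) ≡ 1 (mod 3) (874 ≡ 1 (mod 3)), t ≡ 1·0 ≡ 0 (mod 3). So x ≡ 524 + 874·0 = 524 (mod 2622).
Unique solution in [0, 2622): x = 524.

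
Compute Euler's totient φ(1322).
φ(1322) = 660

φ is multiplicative, with φ(p^e) = p^e − p^(e−1). Factorise 1322 = 2 · 661. Then
  φ(1322) = (2 − 1) · (661 − 1) = 1 · 660 = 660.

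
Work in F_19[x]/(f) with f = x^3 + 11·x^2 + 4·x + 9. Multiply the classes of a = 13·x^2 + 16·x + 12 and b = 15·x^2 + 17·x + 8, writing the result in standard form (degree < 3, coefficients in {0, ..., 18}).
a · b ≡ 3·x^2 + 12·x + 14 (mod f(x))

Multiply as integer polynomials: a · b = 195·x^4 + 461·x^3 + 556·x^2 + 332·x + 96. Reducing coefficients mod 19: a · b ≡ 5·x^4 + 5·x^3 + 5·x^2 + 9·x + 1. Now divide by f(x) = x^3 + 11·x^2 + 4·x + 9 in F_19[x], eliminating the leading term at each step:
  leading term 5·x^4: subtract (5·x)·f(x) = 5·x^4 + 17·x^3 + x^2 + 7·x, leaving 7·x^3 + 4·x^2 + 2·x + 1 (coefficients mod 19)
  leading term 7·x^3: subtract (7)·f(x) = 7·x^3 + x^2 + 9·x + 6, leaving 3·x^2 + 12·x + 14 (coefficients mod 19)
The degree is now < 3, so this is the remainder. Hence a · b ≡ 3·x^2 + 12·x + 14 in F_19[x]/(f).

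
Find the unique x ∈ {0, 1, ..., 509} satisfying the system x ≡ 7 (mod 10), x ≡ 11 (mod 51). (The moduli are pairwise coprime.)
The moduli 10, 51 are pairwise coprime, so by the CRT there is a unique solution mod 10·51 = 510.
Solve by successive substitution. Start with x ≡ 7 (mod 10).
  Combine with x ≡ 11 (mod 51): write x = 7 + 10·t and require 7 + 10·t ≡ 11 (mod 51), i.e. 10·t ≡ 11 − 7 ≡ 4 (mod 51). Since 10^(−1) ≡ 46 (mod 51), t ≡ 46·4 ≡ 31 (mod 51). So x ≡ 7 + 10·31 = 317 (mod 510).
Unique solution in [0, 510): x = 317.

Final answer: x ≡ 317 (mod 510); the representative in [0, 510) is 317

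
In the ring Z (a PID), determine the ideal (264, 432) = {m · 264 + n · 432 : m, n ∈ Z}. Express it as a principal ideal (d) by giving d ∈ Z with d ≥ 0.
In the PID Z, (a, b) is generated by gcd(a, b). Compute gcd(432, 264) with the extended Euclidean algorithm, tracking rows (r, s, t) with s·432 + t·264 = r:
  row A: (432, 1, 0)   [1·432 + 0·264 = 432]
  row B: (264, 0, 1)   [0·432 + 1·264 = 264]
  432 = 1·264 + 168   → row C = row A − 1·row B = (168, 1, −1)   [check: 1·432 − 1·264 = 168]
  264 = 1·168 + 96   → row D = row B − 1·row C = (96, −1, 2)   [check: −1·432 + 2·264 = 96]
  168 = 1·96 + 72   → row E = row C − 1·row D = (72, 2, −3)   [check: 2·432 − 3·264 = 72]
  96 = 1·72 + 24   → row F = row D − 1·row E = (24, −3, 5)   [check: −3·432 + 5·264 = 24]
  72 = 3·24 + 0   → remainder 0, stop. gcd = 24 (last nonzero row F).
So gcd(264, 432) = 24, with Bézout identity −3·432 + 5·264 = 24. Containment (⊇): the Bézout identity exhibits 24 as an element of (264, 432), giving (24) ⊆ (264, 432). Containment (⊆): since 24 | 264 and 24 | 432 (264 = 24·11, 432 = 24·18), every Z-linear combination of 264 and 432 is divisible by 24, so (264, 432) ⊆ (24). Therefore (264, 432) = (24), d = 24.

Final answer: (264, 432) = (24); d = 24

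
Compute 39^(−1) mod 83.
Apply the extended Euclidean algorithm to (83, 39), tracking rows (r, s, t) with s·83 + t·39 = r. Each division r_prev = q·r_cur + r_new produces the new row as (previous row) − q·(current row):
  row A: (83, 1, 0)   [1·83 + 0·39 = 83]
  row B: (39, 0, 1)   [0·83 + 1·39 = 39]
  83 = 2·39 + 5   → row C = row A − 2·row B = (5, 1, −2)   [check: 1·83 − 2·39 = 5]
  39 = 7·5 + 4   → row D = row B − 7·row C = (4, −7, 15)   [check: −7·83 + 15·39 = 4]
  5 = 1·4 + 1   → row E = row C − 1·row D = (1, 8, −17)   [check: 8·83 − 17·39 = 1]
  4 = 4·1 + 0   → remainder 0, stop. gcd = 1 (last nonzero row E).
The gcd is 1, so 39 is invertible mod 83. The last nonzero row gives 8·83 − 17·39 = 1, so t = −17. So 39^(−1) ≡ −17 ≡ 66 (mod 83). Verify: 39 · 66 = 2574 ≡ 1 (mod 83). ✓

Final answer: 39^(−1) ≡ 66 (mod 83)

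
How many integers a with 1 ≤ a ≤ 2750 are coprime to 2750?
The number of a ∈ {1, ..., 2750} with gcd(a, 2750) = 1 is by definition Euler's totient φ(2750). φ is multiplicative, with φ(p^e) = p^e − p^(e−1). Factorise 2750 = 2 · 5^3 · 11. Then
  φ(2750) = (2 − 1) · (5^3 − 5^2) · (11 − 1) = 1 · 100 · 10 = 1000.
So there are 1000 such integers.

Final answer: 1000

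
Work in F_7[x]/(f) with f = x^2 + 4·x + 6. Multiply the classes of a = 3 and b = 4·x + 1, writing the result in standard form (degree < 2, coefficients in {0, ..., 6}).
Multiply as integer polynomials: a · b = 12·x + 3. Reducing coefficients mod 7: a · b ≡ 5·x + 3. This already has degree < 2, so no reduction by f is needed. Hence a · b ≡ 5·x + 3 in F_7[x]/(f).

Final answer: a · b ≡ 5·x + 3 (mod f(x))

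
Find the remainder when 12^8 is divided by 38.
Use repeated squaring. Binary(8) = 1000. Walk through the bits of the exponent 8 left-to-right: at each bit after the leading one, square the running value, then multiply by 12 if the bit is 1 (always reducing mod 38):
  bit 1 = 1 (leading): start with 12.
  bit 2 = 0: square 12^2 = 144 ≡ 30 (mod 38).
  bit 3 = 0: square 30^2 = 900 ≡ 26 (mod 38).
  bit 4 = 0: square 26^2 = 676 ≡ 30 (mod 38).
Final value: 12^8 ≡ 30 (mod 38).

Final answer: 30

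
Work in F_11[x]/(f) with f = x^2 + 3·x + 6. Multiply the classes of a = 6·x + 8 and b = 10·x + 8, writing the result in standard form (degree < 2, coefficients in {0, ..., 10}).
a · b ≡ 3·x + 1 (mod f(x))

Multiply as integer polynomials: a · b = 60·x^2 + 128·x + 64. Reducing coefficients mod 11: a · b ≡ 5·x^2 + 7·x + 9. Now divide by f(x) = x^2 + 3·x + 6 in F_11[x], eliminating the leading term at each step:
  leading term 5·x^2: subtract (5)·f(x) = 5·x^2 + 4·x + 8, leaving 3·x + 1 (coefficients mod 11)
The degree is now < 2, so this is the remainder. Hence a · b ≡ 3·x + 1 in F_11[x]/(f).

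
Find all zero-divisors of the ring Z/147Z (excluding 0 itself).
nonzero zero-divisors of Z/147Z = {3, 6, 7, 9, 12, 14, 15, 18, 21, 24, 27, 28, 30, 33, 35, 36, 39, 42, 45, 48, 49, 51, 54, 56, 57, 60, 63, 66, 69, 70, 72, 75, 77, 78, 81, 84, 87, 90, 91, 93, 96, 98, 99, 102, 105, 108, 111, 112, 114, 117, 119, 120, 123, 126, 129, 132, 133, 135, 138, 140, 141, 144}

An element a ∈ Z/147Z (with a ≠ 0) is a zero-divisor iff gcd(a, 147) > 1 (because a is a unit precisely when gcd(a, n) = 1, and in Z/nZ every nonzero, non-unit element is a zero-divisor). Scan a = 1, ..., 146 and keep those with gcd(a, 147) > 1:
  gcd(3, 147) = 3, gcd(6, 147) = 3, gcd(7, 147) = 7, gcd(9, 147) = 3, gcd(12, 147) = 3, gcd(14, 147) = 7, gcd(15, 147) = 3, gcd(18, 147) = 3, gcd(21, 147) = 21, gcd(24, 147) = 3, gcd(27, 147) = 3, gcd(28, 147) = 7, gcd(30, 147) = 3, gcd(33, 147) = 3, gcd(35, 147) = 7, gcd(36, 147) = 3, gcd(39, 147) = 3, gcd(42, 147) = 21, gcd(45, 147) = 3, gcd(48, 147) = 3, gcd(49, 147) = 49, gcd(51, 147) = 3, gcd(54, 147) = 3, gcd(56, 147) = 7, gcd(57, 147) = 3, gcd(60, 147) = 3, gcd(63, 147) = 21, gcd(66, 147) = 3, gcd(69, 147) = 3, gcd(70, 147) = 7, gcd(72, 147) = 3, gcd(75, 147) = 3, gcd(77, 147) = 7, gcd(78, 147) = 3, gcd(81, 147) = 3, gcd(84, 147) = 21, gcd(87, 147) = 3, gcd(90, 147) = 3, gcd(91, 147) = 7, gcd(93, 147) = 3, gcd(96, 147) = 3, gcd(98, 147) = 49, gcd(99, 147) = 3, gcd(102, 147) = 3, gcd(105, 147) = 21, gcd(108, 147) = 3, gcd(111, 147) = 3, gcd(112, 147) = 7, gcd(114, 147) = 3, gcd(117, 147) = 3, gcd(119, 147) = 7, gcd(120, 147) = 3, gcd(123, 147) = 3, gcd(126, 147) = 21, gcd(129, 147) = 3, gcd(132, 147) = 3, gcd(133, 147) = 7, gcd(135, 147) = 3, gcd(138, 147) = 3, gcd(140, 147) = 7, gcd(141, 147) = 3, gcd(144, 147) = 3.
All other a ∈ {1, ..., 146} have gcd(a, 147) = 1 and are units. So the nonzero zero-divisors are exactly the 62 values of a appearing in this scan.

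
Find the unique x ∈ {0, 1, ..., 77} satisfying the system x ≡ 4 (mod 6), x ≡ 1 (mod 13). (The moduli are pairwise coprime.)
x ≡ 40 (mod 78); the representative in [0, 78) is 40

The moduli 6, 13 are pairwise coprime, so by the CRT there is a unique solution mod 6·13 = 78.
Solve by successive substitution. Start with x ≡ 4 (mod 6).
  Combine with x ≡ 1 (mod 13): write x = 4 + 6·t and require 4 + 6·t ≡ 1 (mod 13), i.e. 6·t ≡ 1 − 4 ≡ 10 (mod 13). Since 6^(−1) ≡ 11 (mod 13), t ≡ 11·10 ≡ 6 (mod 13). So x ≡ 4 + 6·6 = 40 (mod 78).
Unique solution in [0, 78): x = 40.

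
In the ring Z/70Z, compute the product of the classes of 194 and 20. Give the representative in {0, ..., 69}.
Reduce the factors first: 194 ≡ 54 (mod 70), so 194 · 20 ≡ 54 · 20 (mod 70). 54 · 20 = 1080. Dividing by 70: 1080 = 15·70 + 30. So (194 · 20) mod 70 = 30.

Final answer: 30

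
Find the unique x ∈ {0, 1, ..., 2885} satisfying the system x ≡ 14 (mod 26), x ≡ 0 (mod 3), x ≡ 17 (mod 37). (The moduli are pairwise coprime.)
x ≡ 2718 (mod 2886); the representative in [0, 2886) is 2718

The moduli 26, 3, 37 are pairwise coprime, so by the CRT there is a unique solution mod 26·3·37 = 2886.
Solve by successive substitution. Start with x ≡ 14 (mod 26).
  Combine with x ≡ 0 (mod 3): write x = 14 + 26·t and require 14 + 26·t ≡ 0 (mod 3), i.e. 26·t ≡ 0 − 14 ≡ 1 (mod 3). Since 26^(−1) ≡ 2 (mod 3) (26 ≡ 2 (mod 3)), t ≡ 2·1 ≡ 2 (mod 3). So x ≡ 14 + 26·2 = 66 (mod 78).
  Combine with x ≡ 17 (mod 37): write x = 66 + 78·t and require 66 + 78·t ≡ 17 (mod 37), i.e. 78·t ≡ 17 − 66 ≡ 25 (mod 37). Since 78^(−1) ≡ 28 (mod 37) (78 ≡ 4 (mod 37)), t ≡ 28·25 ≡ 34 (mod 37). So x ≡ 66 + 78·34 = 2718 (mod 2886).
Unique solution in [0, 2886): x = 2718.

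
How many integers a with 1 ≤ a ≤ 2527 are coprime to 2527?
2052

The number of a ∈ {1, ..., 2527} with gcd(a, 2527) = 1 is by definition Euler's totient φ(2527). φ is multiplicative, with φ(p^e) = p^e − p^(e−1). Factorise 2527 = 7 · 19^2. Then
  φ(2527) = (7 − 1) · (19^2 − 19^1) = 6 · 342 = 2052.
So there are 2052 such integers.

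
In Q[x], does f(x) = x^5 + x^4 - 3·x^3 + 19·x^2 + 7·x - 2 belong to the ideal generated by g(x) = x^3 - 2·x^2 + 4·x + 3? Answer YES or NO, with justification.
NO

In Q[x] the ideal (g) consists of all multiples of g, so f ∈ (g) iff g | f, i.e. iff the remainder of f on division by g is 0. Divide f by g (g is monic, so eliminate the leading term of the running remainder at each step):
  leading term x^5: subtract (x^2)·g(x) = x^5 - 2·x^4 + 4·x^3 + 3·x^2, leaving 3·x^4 - 7·x^3 + 16·x^2 + 7·x - 2
  leading term 3·x^4: subtract (3·x)·g(x) = 3·x^4 - 6·x^3 + 12·x^2 + 9·x, leaving -x^3 + 4·x^2 - 2·x - 2
  leading term -x^3: subtract (-1)·g(x) = -x^3 + 2·x^2 - 4·x - 3, leaving 2·x^2 + 2·x + 1
The remainder r(x) = 2·x^2 + 2·x + 1 ≠ 0 (and deg r < deg g), so g ∤ f, i.e. f ∉ (g).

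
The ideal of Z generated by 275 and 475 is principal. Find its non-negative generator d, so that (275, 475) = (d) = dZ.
In the PID Z, (a, b) is generated by gcd(a, b). Compute gcd(475, 275) with the extended Euclidean algorithm, tracking rows (r, s, t) with s·475 + t·275 = r:
  row A: (475, 1, 0)   [1·475 + 0·275 = 475]
  row B: (275, 0, 1)   [0·475 + 1·275 = 275]
  475 = 1·275 + 200   → row C = row A − 1·row B = (200, 1, −1)   [check: 1·475 − 1·275 = 200]
  275 = 1·200 + 75   → row D = row B − 1·row C = (75, −1, 2)   [check: −1·475 + 2·275 = 75]
  200 = 2·75 + 50   → row E = row C − 2·row D = (50, 3, −5)   [check: 3·475 − 5·275 = 50]
  75 = 1·50 + 25   → row F = row D − 1·row E = (25, −4, 7)   [check: −4·475 + 7·275 = 25]
  50 = 2·25 + 0   → remainder 0, stop. gcd = 25 (last nonzero row F).
So gcd(275, 475) = 25, with Bézout identity −4·475 + 7·275 = 25. Containment (⊇): the Bézout identity exhibits 25 as an element of (275, 475), giving (25) ⊆ (275, 475). Containment (⊆): since 25 | 275 and 25 | 475 (275 = 25·11, 475 = 25·19), every Z-linear combination of 275 and 475 is divisible by 25, so (275, 475) ⊆ (25). Therefore (275, 475) = (25), d = 25.

Final answer: (275, 475) = (25); d = 25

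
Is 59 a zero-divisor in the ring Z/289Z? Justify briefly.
NO

gcd(59, 289) = 1, so 59 is a unit in Z/289Z (it has a multiplicative inverse). A unit cannot be a zero-divisor: if 59·b ≡ 0 then multiplying both sides by 59^(−1) gives b ≡ 0. So 59 is not a zero-divisor.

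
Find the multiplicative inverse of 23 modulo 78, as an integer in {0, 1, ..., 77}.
23^(−1) ≡ 17 (mod 78)

Apply the extended Euclidean algorithm to (78, 23), tracking rows (r, s, t) with s·78 + t·23 = r. Each division r_prev = q·r_cur + r_new produces the new row as (previous row) − q·(current row):
  row A: (78, 1, 0)   [1·78 + 0·23 = 78]
  row B: (23, 0, 1)   [0·78 + 1·23 = 23]
  78 = 3·23 + 9   → row C = row A − 3·row B = (9, 1, −3)   [check: 1·78 − 3·23 = 9]
  23 = 2·9 + 5   → row D = row B − 2·row C = (5, −2, 7)   [check: −2·78 + 7·23 = 5]
  9 = 1·5 + 4   → row E = row C − 1·row D = (4, 3, −10)   [check: 3·78 − 10·23 = 4]
  5 = 1·4 + 1   → row F = row D − 1·row E = (1, −5, 17)   [check: −5·78 + 17·23 = 1]
  4 = 4·1 + 0   → remainder 0, stop. gcd = 1 (last nonzero row F).
The gcd is 1, so 23 is invertible mod 78. The last nonzero row gives −5·78 + 17·23 = 1, so t = 17. So 23^(−1) ≡ 17 (mod 78). Verify: 23 · 17 = 391 ≡ 1 (mod 78). ✓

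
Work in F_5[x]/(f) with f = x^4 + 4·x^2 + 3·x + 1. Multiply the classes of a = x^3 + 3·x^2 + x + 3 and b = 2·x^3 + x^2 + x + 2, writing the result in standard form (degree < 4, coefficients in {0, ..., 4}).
a · b ≡ 3·x^3 + 4·x + 3 (mod f(x))

Multiply as integer polynomials: a · b = 2·x^6 + 7·x^5 + 6·x^4 + 12·x^3 + 10·x^2 + 5·x + 6. Reducing coefficients mod 5: a · b ≡ 2·x^6 + 2·x^5 + x^4 + 2·x^3 + 1. Now divide by f(x) = x^4 + 4·x^2 + 3·x + 1 in F_5[x], eliminating the leading term at each step:
  leading term 2·x^6: subtract (2·x^2)·f(x) = 2·x^6 + 3·x^4 + x^3 + 2·x^2, leaving 2·x^5 + 3·x^4 + x^3 + 3·x^2 + 1 (coefficients mod 5)
  leading term 2·x^5: subtract (2·x)·f(x) = 2·x^5 + 3·x^3 + x^2 + 2·x, leaving 3·x^4 + 3·x^3 + 2·x^2 + 3·x + 1 (coefficients mod 5)
  leading term 3·x^4: subtract (3)·f(x) = 3·x^4 + 2·x^2 + 4·x + 3, leaving 3·x^3 + 4·x + 3 (coefficients mod 5)
The degree is now < 4, so this is the remainder. Hence a · b ≡ 3·x^3 + 4·x + 3 in F_5[x]/(f).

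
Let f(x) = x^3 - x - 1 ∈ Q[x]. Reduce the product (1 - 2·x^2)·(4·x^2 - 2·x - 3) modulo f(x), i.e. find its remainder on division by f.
a · b ≡ 2·x^2 - 6·x + 1 (mod f(x))

First multiply in Q[x] without reducing: a · b = -8·x^4 + 4·x^3 + 10·x^2 - 2·x - 3. Now divide by f(x) = x^3 - x - 1, eliminating the leading term at each step:
  leading term -8·x^4: subtract (-8·x)·f(x) = -8·x^4 + 8·x^2 + 8·x, leaving 4·x^3 + 2·x^2 - 10·x - 3
  leading term 4·x^3: subtract (4)·f(x) = 4·x^3 - 4·x - 4, leaving 2·x^2 - 6·x + 1
The degree is now < 3, so this is the remainder. Hence a · b ≡ 2·x^2 - 6·x + 1 in Q[x]/(f).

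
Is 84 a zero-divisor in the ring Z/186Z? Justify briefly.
gcd(84, 186) = 6 > 1, so 84 is not a unit in Z/186Z. In Z/nZ every nonzero non-unit is a zero-divisor: explicitly, take b = 186/gcd = 31 ≠ 0 (mod 186); then 84·31 = 2604 = 14·186, i.e. 84·31 ≡ 0 (mod 186). So 84 is a zero-divisor.

Final answer: YES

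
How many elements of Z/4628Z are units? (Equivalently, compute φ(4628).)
Z/4628Z has φ(4628) = 2112 units

An element a ∈ Z/4628Z is a unit iff gcd(a, 4628) = 1, so the number of units is φ(4628). φ is multiplicative, with φ(p^e) = p^e − p^(e−1). Factorise 4628 = 2^2 · 13 · 89. Then
  φ(4628) = (2^2 − 2^1) · (13 − 1) · (89 − 1) = 2 · 12 · 88 = 2112.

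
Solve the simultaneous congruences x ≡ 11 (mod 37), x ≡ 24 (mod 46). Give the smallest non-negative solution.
x ≡ 714 (mod 1702); the representative in [0, 1702) is 714

The moduli 37, 46 are pairwise coprime, so by the CRT there is a unique solution mod 37·46 = 1702.
Solve by successive substitution. Start with x ≡ 11 (mod 37).
  Combine with x ≡ 24 (mod 46): write x = 11 + 37·t and require 11 + 37·t ≡ 24 (mod 46), i.e. 37·t ≡ 24 − 11 ≡ 13 (mod 46). Since 37^(−1) ≡ 5 (mod 46), t ≡ 5·13 ≡ 19 (mod 46). So x ≡ 11 + 37·19 = 714 (mod 1702).
Unique solution in [0, 1702): x = 714.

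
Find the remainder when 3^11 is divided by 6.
3

Use repeated squaring. Binary(11) = 1011. Walk through the bits of the exponent 11 left-to-right: at each bit after the leading one, square the running value, then multiply by 3 if the bit is 1 (always reducing mod 6):
  bit 1 = 1 (leading): start with 3.
  bit 2 = 0: square 3^2 = 9 ≡ 3 (mod 6).
  bit 3 = 1: square 3^2 = 9 ≡ 3; bit is 1, so multiply 3·3 = 9 ≡ 3 (mod 6).
  bit 4 = 1: square 3^2 = 9 ≡ 3; bit is 1, so multiply 3·3 = 9 ≡ 3 (mod 6).
Final value: 3^11 ≡ 3 (mod 6).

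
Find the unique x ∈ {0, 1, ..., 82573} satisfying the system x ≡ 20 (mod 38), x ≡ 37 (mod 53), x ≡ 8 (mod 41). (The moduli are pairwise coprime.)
The moduli 38, 53, 41 are pairwise coprime, so by the CRT there is a unique solution mod 38·53·41 = 82574.
Solve by successive substitution. Start with x ≡ 20 (mod 38).
  Combine with x ≡ 37 (mod 53): write x = 20 + 38·t and require 20 + 38·t ≡ 37 (mod 53), i.e. 38·t ≡ 37 − 20 ≡ 17 (mod 53). Since 38^(−1) ≡ 7 (mod 53), t ≡ 7·17 ≡ 13 (mod 53). So x ≡ 20 + 38·13 = 514 (mod 2014).
  Combine with x ≡ 8 (mod 41): write x = 514 + 2014·t and require 514 + 2014·t ≡ 8 (mod 41), i.e. 2014·t ≡ 8 − 514 ≡ 27 (mod 41). Since 2014^(−1) ≡ 33 (mod 41) (2014 ≡ 5 (mod 41)), t ≡ 33·27 ≡ 30 (mod 41). So x ≡ 514 + 2014·30 = 60934 (mod 82574).
Unique solution in [0, 82574): x = 60934.

Final answer: x ≡ 60934 (mod 82574); the representative in [0, 82574) is 60934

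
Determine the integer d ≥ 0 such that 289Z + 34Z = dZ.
(289, 34) = (17); d = 17

In the PID Z, (a, b) is generated by gcd(a, b). Compute gcd(289, 34) with the extended Euclidean algorithm, tracking rows (r, s, t) with s·289 + t·34 = r:
  row A: (289, 1, 0)   [1·289 + 0·34 = 289]
  row B: (34, 0, 1)   [0·289 + 1·34 = 34]
  289 = 8·34 + 17   → row C = row A − 8·row B = (17, 1, −8)   [check: 1·289 − 8·34 = 17]
  34 = 2·17 + 0   → remainder 0, stop. gcd = 17 (last nonzero row C).
So gcd(289, 34) = 17, with Bézout identity 1·289 − 8·34 = 17. Containment (⊇): the Bézout identity exhibits 17 as an element of (289, 34), giving (17) ⊆ (289, 34). Containment (⊆): since 17 | 289 and 17 | 34 (289 = 17·17, 34 = 17·2), every Z-linear combination of 289 and 34 is divisible by 17, so (289, 34) ⊆ (17). Therefore (289, 34) = (17), d = 17.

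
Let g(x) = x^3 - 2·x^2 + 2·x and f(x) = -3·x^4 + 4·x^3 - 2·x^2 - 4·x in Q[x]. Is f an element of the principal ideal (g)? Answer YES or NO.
YES

In Q[x] the ideal (g) consists of all multiples of g, so f ∈ (g) iff g | f, i.e. iff the remainder of f on division by g is 0. Divide f by g (g is monic, so eliminate the leading term of the running remainder at each step):
  leading term -3·x^4: subtract (-3·x)·g(x) = -3·x^4 + 6·x^3 - 6·x^2, leaving -2·x^3 + 4·x^2 - 4·x
  leading term -2·x^3: subtract (-2)·g(x) = -2·x^3 + 4·x^2 - 4·x, leaving 0
The remainder is 0, so f(x) = g(x) · h(x) with h(x) = -3·x - 2. Hence g | f, i.e. f ∈ (g).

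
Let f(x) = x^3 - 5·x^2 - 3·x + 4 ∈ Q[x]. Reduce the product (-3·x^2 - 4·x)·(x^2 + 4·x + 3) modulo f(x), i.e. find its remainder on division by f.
First multiply in Q[x] without reducing: a · b = -3·x^4 - 16·x^3 - 25·x^2 - 12·x. Now divide by f(x) = x^3 - 5·x^2 - 3·x + 4, eliminating the leading term at each step:
  leading term -3·x^4: subtract (-3·x)·f(x) = -3·x^4 + 15·x^3 + 9·x^2 - 12·x, leaving -31·x^3 - 34·x^2
  leading term -31·x^3: subtract (-31)·f(x) = -31·x^3 + 155·x^2 + 93·x - 124, leaving -189·x^2 - 93·x + 124
The degree is now < 3, so this is the remainder. Hence a · b ≡ -189·x^2 - 93·x + 124 in Q[x]/(f).

Final answer: a · b ≡ -189·x^2 - 93·x + 124 (mod f(x))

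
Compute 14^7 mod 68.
40

Use repeated squaring. Binary(7) = 111. Walk through the bits of the exponent 7 left-to-right: at each bit after the leading one, square the running value, then multiply by 14 if the bit is 1 (always reducing mod 68):
  bit 1 = 1 (leading): start with 14.
  bit 2 = 1: square 14^2 = 196 ≡ 60; bit is 1, so multiply 60·14 = 840 ≡ 24 (mod 68).
  bit 3 = 1: square 24^2 = 576 ≡ 32; bit is 1, so multiply 32·14 = 448 ≡ 40 (mod 68).
Final value: 14^7 ≡ 40 (mod 68).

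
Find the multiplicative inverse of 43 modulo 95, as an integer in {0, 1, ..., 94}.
43^(−1) ≡ 42 (mod 95)

Apply the extended Euclidean algorithm to (95, 43), tracking rows (r, s, t) with s·95 + t·43 = r. Each division r_prev = q·r_cur + r_new produces the new row as (previous row) − q·(current row):
  row A: (95, 1, 0)   [1·95 + 0·43 = 95]
  row B: (43, 0, 1)   [0·95 + 1·43 = 43]
  95 = 2·43 + 9   → row C = row A − 2·row B = (9, 1, −2)   [check: 1·95 − 2·43 = 9]
  43 = 4·9 + 7   → row D = row B − 4·row C = (7, −4, 9)   [check: −4·95 + 9·43 = 7]
  9 = 1·7 + 2   → row E = row C − 1·row D = (2, 5, −11)   [check: 5·95 − 11·43 = 2]
  7 = 3·2 + 1   → row F = row D − 3·row E = (1, −19, 42)   [check: −19·95 + 42·43 = 1]
  2 = 2·1 + 0   → remainder 0, stop. gcd = 1 (last nonzero row F).
The gcd is 1, so 43 is invertible mod 95. The last nonzero row gives −19·95 + 42·43 = 1, so t = 42. So 43^(−1) ≡ 42 (mod 95). Verify: 43 · 42 = 1806 ≡ 1 (mod 95). ✓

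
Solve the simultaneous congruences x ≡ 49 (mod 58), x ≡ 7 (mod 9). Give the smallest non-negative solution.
x ≡ 223 (mod 522); the representative in [0, 522) is 223

The moduli 58, 9 are pairwise coprime, so by the CRT there is a unique solution mod 58·9 = 522.
Solve by successive substitution. Start with x ≡ 49 (mod 58).
  Combine with x ≡ 7 (mod 9): write x = 49 + 58·t and require 49 + 58·t ≡ 7 (mod 9), i.e. 58·t ≡ 7 − 49 ≡ 3 (mod 9). Since 58^(−1) ≡ 7 (mod 9) (58 ≡ 4 (mod 9)), t ≡ 7·3 ≡ 3 (mod 9). So x ≡ 49 + 58·3 = 223 (mod 522).
Unique solution in [0, 522): x = 223.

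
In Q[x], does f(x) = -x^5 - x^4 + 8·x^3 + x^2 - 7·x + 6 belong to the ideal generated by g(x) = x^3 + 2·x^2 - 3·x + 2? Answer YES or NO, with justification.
In Q[x] the ideal (g) consists of all multiples of g, so f ∈ (g) iff g | f, i.e. iff the remainder of f on division by g is 0. Divide f by g (g is monic, so eliminate the leading term of the running remainder at each step):
  leading term -x^5: subtract (-x^2)·g(x) = -x^5 - 2·x^4 + 3·x^3 - 2·x^2, leaving x^4 + 5·x^3 + 3·x^2 - 7·x + 6
  leading term x^4: subtract (x)·g(x) = x^4 + 2·x^3 - 3·x^2 + 2·x, leaving 3·x^3 + 6·x^2 - 9·x + 6
  leading term 3·x^3: subtract (3)·g(x) = 3·x^3 + 6·x^2 - 9·x + 6, leaving 0
The remainder is 0, so f(x) = g(x) · h(x) with h(x) = -x^2 + x + 3. Hence g | f, i.e. f ∈ (g).

Final answer: YES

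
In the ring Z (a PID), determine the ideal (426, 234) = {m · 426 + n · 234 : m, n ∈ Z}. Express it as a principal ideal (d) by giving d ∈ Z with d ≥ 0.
(426, 234) = (6); d = 6

In the PID Z, (a, b) is generated by gcd(a, b). Compute gcd(426, 234) with the extended Euclidean algorithm, tracking rows (r, s, t) with s·426 + t·234 = r:
  row A: (426, 1, 0)   [1·426 + 0·234 = 426]
  row B: (234, 0, 1)   [0·426 + 1·234 = 234]
  426 = 1·234 + 192   → row C = row A − 1·row B = (192, 1, −1)   [check: 1·426 − 1·234 = 192]
  234 = 1·192 + 42   → row D = row B − 1·row C = (42, −1, 2)   [check: −1·426 + 2·234 = 42]
  192 = 4·42 + 24   → row E = row C − 4·row D = (24, 5, −9)   [check: 5·426 − 9·234 = 24]
  42 = 1·24 + 18   → row F = row D − 1·row E = (18, −6, 11)   [check: −6·426 + 11·234 = 18]
  24 = 1·18 + 6   → row G = row E − 1·row F = (6, 11, −20)   [check: 11·426 − 20·234 = 6]
  18 = 3·6 + 0   → remainder 0, stop. gcd = 6 (last nonzero row G).
So gcd(426, 234) = 6, with Bézout identity 11·426 − 20·234 = 6. Containment (⊇): the Bézout identity exhibits 6 as an element of (426, 234), giving (6) ⊆ (426, 234). Containment (⊆): since 6 | 426 and 6 | 234 (426 = 6·71, 234 = 6·39), every Z-linear combination of 426 and 234 is divisible by 6, so (426, 234) ⊆ (6). Therefore (426, 234) = (6), d = 6.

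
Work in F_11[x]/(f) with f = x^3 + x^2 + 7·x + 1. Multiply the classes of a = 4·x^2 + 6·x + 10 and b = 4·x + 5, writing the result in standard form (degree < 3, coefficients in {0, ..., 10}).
Multiply as integer polynomials: a · b = 16·x^3 + 44·x^2 + 70·x + 50. Reducing coefficients mod 11: a · b ≡ 5·x^3 + 4·x + 6. Now divide by f(x) = x^3 + x^2 + 7·x + 1 in F_11[x], eliminating the leading term at each step:
  leading term 5·x^3: subtract (5)·f(x) = 5·x^3 + 5·x^2 + 2·x + 5, leaving 6·x^2 + 2·x + 1 (coefficients mod 11)
The degree is now < 3, so this is the remainder. Hence a · b ≡ 6·x^2 + 2·x + 1 in F_11[x]/(f).

Final answer: a · b ≡ 6·x^2 + 2·x + 1 (mod f(x))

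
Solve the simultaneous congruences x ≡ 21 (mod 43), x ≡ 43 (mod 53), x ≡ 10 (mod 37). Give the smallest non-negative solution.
The moduli 43, 53, 37 are pairwise coprime, so by the CRT there is a unique solution mod 43·53·37 = 84323.
Solve by successive substitution. Start with x ≡ 21 (mod 43).
  Combine with x ≡ 43 (mod 53): write x = 21 + 43·t and require 21 + 43·t ≡ 43 (mod 53), i.e. 43·t ≡ 43 − 21 ≡ 22 (mod 53). Since 43^(−1) ≡ 37 (mod 53), t ≡ 37·22 ≡ 19 (mod 53). So x ≡ 21 + 43·19 = 838 (mod 2279).
  Combine with x ≡ 10 (mod 37): write x = 838 + 2279·t and require 838 + 2279·t ≡ 10 (mod 37), i.e. 2279·t ≡ 10 − 838 ≡ 23 (mod 37). Since 2279^(−1) ≡ 32 (mod 37) (2279 ≡ 22 (mod 37)), t ≡ 32·23 ≡ 33 (mod 37). So x ≡ 838 + 2279·33 = 76045 (mod 84323).
Unique solution in [0, 84323): x = 76045.

Final answer: x ≡ 76045 (mod 84323); the representative in [0, 84323) is 76045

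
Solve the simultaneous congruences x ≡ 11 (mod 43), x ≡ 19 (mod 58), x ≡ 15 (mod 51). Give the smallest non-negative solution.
The moduli 43, 58, 51 are pairwise coprime, so by the CRT there is a unique solution mod 43·58·51 = 127194.
Solve by successive substitution. Start with x ≡ 11 (mod 43).
  Combine with x ≡ 19 (mod 58): write x = 11 + 43·t and require 11 + 43·t ≡ 19 (mod 58), i.e. 43·t ≡ 19 − 11 ≡ 8 (mod 58). Since 43^(−1) ≡ 27 (mod 58), t ≡ 27·8 ≡ 42 (mod 58). So x ≡ 11 + 43·42 = 1817 (mod 2494).
  Combine with x ≡ 15 (mod 51): write x = 1817 + 2494·t and require 1817 + 2494·t ≡ 15 (mod 51), i.e. 2494·t ≡ 15 − 1817 ≡ 34 (mod 51). Since 2494^(−1) ≡ 10 (mod 51) (2494 ≡ 46 (mod 51)), t ≡ 10·34 ≡ 34 (mod 51). So x ≡ 1817 + 2494·34 = 86613 (mod 127194).
Unique solution in [0, 127194): x = 86613.

Final answer: x ≡ 86613 (mod 127194); the representative in [0, 127194) is 86613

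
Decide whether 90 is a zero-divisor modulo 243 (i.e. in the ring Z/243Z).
gcd(90, 243) = 9 > 1, so 90 is not a unit in Z/243Z. In Z/nZ every nonzero non-unit is a zero-divisor: explicitly, take b = 243/gcd = 27 ≠ 0 (mod 243); then 90·27 = 2430 = 10·243, i.e. 90·27 ≡ 0 (mod 243). So 90 is a zero-divisor.

Final answer: YES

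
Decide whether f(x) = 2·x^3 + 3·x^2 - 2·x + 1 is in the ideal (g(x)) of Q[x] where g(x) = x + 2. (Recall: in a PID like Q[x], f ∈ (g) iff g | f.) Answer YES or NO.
In Q[x] the ideal (g) consists of all multiples of g, so f ∈ (g) iff g | f, i.e. iff the remainder of f on division by g is 0. Divide f by g (g is monic, so eliminate the leading term of the running remainder at each step):
  leading term 2·x^3: subtract (2·x^2)·g(x) = 2·x^3 + 4·x^2, leaving -x^2 - 2·x + 1
  leading term -x^2: subtract (-x)·g(x) = -x^2 - 2·x, leaving 1
The remainder r(x) = 1 ≠ 0 (and deg r < deg g), so g ∤ f, i.e. f ∉ (g).

Final answer: NO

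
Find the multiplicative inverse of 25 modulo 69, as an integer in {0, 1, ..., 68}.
25^(−1) ≡ 58 (mod 69)

Apply the extended Euclidean algorithm to (69, 25), tracking rows (r, s, t) with s·69 + t·25 = r. Each division r_prev = q·r_cur + r_new produces the new row as (previous row) − q·(current row):
  row A: (69, 1, 0)   [1·69 + 0·25 = 69]
  row B: (25, 0, 1)   [0·69 + 1·25 = 25]
  69 = 2·25 + 19   → row C = row A − 2·row B = (19, 1, −2)   [check: 1·69 − 2·25 = 19]
  25 = 1·19 + 6   → row D = row B − 1·row C = (6, −1, 3)   [check: −1·69 + 3·25 = 6]
  19 = 3·6 + 1   → row E = row C − 3·row D = (1, 4, −11)   [check: 4·69 − 11·25 = 1]
  6 = 6·1 + 0   → remainder 0, stop. gcd = 1 (last nonzero row E).
The gcd is 1, so 25 is invertible mod 69. The last nonzero row gives 4·69 − 11·25 = 1, so t = −11. So 25^(−1) ≡ −11 ≡ 58 (mod 69). Verify: 25 · 58 = 1450 ≡ 1 (mod 69). ✓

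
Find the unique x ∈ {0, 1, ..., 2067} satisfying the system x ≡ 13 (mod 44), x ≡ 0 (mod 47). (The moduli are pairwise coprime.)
The moduli 44, 47 are pairwise coprime, so by the CRT there is a unique solution mod 44·47 = 2068.
Solve by successive substitution. Start with x ≡ 13 (mod 44).
  Combine with x ≡ 0 (mod 47): write x = 13 + 44·t and require 13 + 44·t ≡ 0 (mod 47), i.e. 44·t ≡ 0 − 13 ≡ 34 (mod 47). Since 44^(−1) ≡ 31 (mod 47), t ≡ 31·34 ≡ 20 (mod 47). So x ≡ 13 + 44·20 = 893 (mod 2068).
Unique solution in [0, 2068): x = 893.

Final answer: x ≡ 893 (mod 2068); the representative in [0, 2068) is 893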